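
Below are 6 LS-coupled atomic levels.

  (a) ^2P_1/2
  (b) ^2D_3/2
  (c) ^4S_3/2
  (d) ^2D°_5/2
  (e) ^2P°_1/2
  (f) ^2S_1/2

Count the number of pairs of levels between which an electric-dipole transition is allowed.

(a)–(b): forbidden (parity).
(a)–(c): forbidden (parity, ΔS).
(a)–(d): forbidden (ΔJ).
(a)–(e): allowed.
(a)–(f): forbidden (parity).
(b)–(c): forbidden (parity, ΔS, ΔL).
(b)–(d): allowed.
(b)–(e): allowed.
(b)–(f): forbidden (parity, ΔL).
(c)–(d): forbidden (ΔS, ΔL).
(c)–(e): forbidden (ΔS).
(c)–(f): forbidden (parity, ΔS, ΔL).
(d)–(e): forbidden (parity, ΔJ).
(d)–(f): forbidden (ΔL, ΔJ).
(e)–(f): allowed.
Allowed pairs: 4 of 15.

4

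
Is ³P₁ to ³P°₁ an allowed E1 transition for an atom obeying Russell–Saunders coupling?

Reading off the term symbols: S 1→1, L 1→1, J 1→1, parity even→odd.
Parity must change: even → odd — ok.
ΔS = 0: S: 1 → 1 — ok.
ΔL = 0, ±1 (not L=0↔0): L: 1 → 1, ΔL = +0 — ok.
ΔJ = 0, ±1 (not J=0↔0): J: 1 → 1, ΔJ = +0 — ok.
All four E1 rules are satisfied.

allowed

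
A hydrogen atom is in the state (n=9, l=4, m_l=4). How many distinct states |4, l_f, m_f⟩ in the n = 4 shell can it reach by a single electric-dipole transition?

E1 requires Δl = ±1, so l_f ∈ {3, 5}; with 0 ≤ l_f ≤ n_f−1 = 3, the allowed l_f values are {3}.
For l_f = 3: m_f ∈ {m_i−1, m_i, m_i+1} ∩ [−3, 3] = {3} → 1 state.
Total: 1.

1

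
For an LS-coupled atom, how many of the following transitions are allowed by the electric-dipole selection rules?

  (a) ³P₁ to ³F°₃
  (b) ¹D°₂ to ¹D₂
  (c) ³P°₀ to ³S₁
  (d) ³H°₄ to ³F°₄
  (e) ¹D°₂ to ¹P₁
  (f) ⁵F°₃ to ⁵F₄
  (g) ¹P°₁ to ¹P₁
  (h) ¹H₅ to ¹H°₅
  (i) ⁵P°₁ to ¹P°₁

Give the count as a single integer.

(a) forbidden (ΔL, ΔJ fail)
(b) allowed
(c) allowed
(d) forbidden (parity, ΔL fail)
(e) allowed
(f) allowed
(g) allowed
(h) allowed
(i) forbidden (parity, ΔS fail)
Total allowed: 6 of 9.

6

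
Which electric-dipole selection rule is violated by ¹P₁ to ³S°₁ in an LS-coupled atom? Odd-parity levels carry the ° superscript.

Initial level: S=0, L=1, J=1, parity even. Final level: S=1, L=0, J=1, parity odd.
Parity must change: even → odd — ok.
ΔS = 0: S: 0 → 1 — fails.
ΔL = 0, ±1 (not L=0↔0): L: 1 → 0, ΔL = -1 — ok.
ΔJ = 0, ±1 (not J=0↔0): J: 1 → 1, ΔJ = +0 — ok.

the ΔS = 0 rule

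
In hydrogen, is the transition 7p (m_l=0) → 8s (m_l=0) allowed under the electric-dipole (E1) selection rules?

allowed

l: 1 → 0 (Δl = -1). Δl = ±1 satisfied.
m_l: 0 → 0 (Δm_l = +0). |Δm_l| ≤ 1 satisfied.
All E1 selection rules are satisfied.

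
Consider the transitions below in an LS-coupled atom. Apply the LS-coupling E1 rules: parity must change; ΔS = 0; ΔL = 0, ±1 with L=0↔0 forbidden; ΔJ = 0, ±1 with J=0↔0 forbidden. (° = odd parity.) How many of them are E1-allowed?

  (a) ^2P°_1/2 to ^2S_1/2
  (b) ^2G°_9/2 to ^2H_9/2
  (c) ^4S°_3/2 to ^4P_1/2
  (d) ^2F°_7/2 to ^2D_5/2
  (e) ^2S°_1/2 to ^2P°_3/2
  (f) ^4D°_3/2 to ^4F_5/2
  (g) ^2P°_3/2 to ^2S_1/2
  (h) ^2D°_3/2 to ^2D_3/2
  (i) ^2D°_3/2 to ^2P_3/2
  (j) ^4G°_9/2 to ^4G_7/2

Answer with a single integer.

(a) allowed
(b) allowed
(c) allowed
(d) allowed
(e) forbidden (parity fails)
(f) allowed
(g) allowed
(h) allowed
(i) allowed
(j) allowed
Total allowed: 9 of 10.

9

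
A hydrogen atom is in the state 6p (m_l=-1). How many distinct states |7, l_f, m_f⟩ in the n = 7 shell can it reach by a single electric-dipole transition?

4

E1 requires Δl = ±1, so l_f ∈ {0, 2}; with 0 ≤ l_f ≤ n_f−1 = 6, the allowed l_f values are {0, 2}.
For l_f = 0: m_f ∈ {m_i−1, m_i, m_i+1} ∩ [−0, 0] = {0} → 1 state.
For l_f = 2: m_f ∈ {m_i−1, m_i, m_i+1} ∩ [−2, 2] = {-2, -1, 0} → 3 states.
Total: 4.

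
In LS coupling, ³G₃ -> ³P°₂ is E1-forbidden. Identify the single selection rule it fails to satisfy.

Reading off the term symbols: S 1→1, L 4→1, J 3→2, parity even→odd.
Parity must change: even → odd — ✓.
ΔS = 0: S: 1 → 1 — ✓.
ΔL = 0, ±1 (not L=0↔0): L: 4 → 1, ΔL = -3 — ✗.
ΔJ = 0, ±1 (not J=0↔0): J: 3 → 2, ΔJ = -1 — ✓.

the ΔL = 0, ±1 rule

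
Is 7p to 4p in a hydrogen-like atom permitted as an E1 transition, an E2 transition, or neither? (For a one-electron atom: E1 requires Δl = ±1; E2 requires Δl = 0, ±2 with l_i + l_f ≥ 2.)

E2

Δl = 1 − 1 = +0; l_i + l_f = 2.
E1 (Δl = ±1): not satisfied.
E2 (Δl = 0,±2, l_i+l_f ≥ 2): satisfied.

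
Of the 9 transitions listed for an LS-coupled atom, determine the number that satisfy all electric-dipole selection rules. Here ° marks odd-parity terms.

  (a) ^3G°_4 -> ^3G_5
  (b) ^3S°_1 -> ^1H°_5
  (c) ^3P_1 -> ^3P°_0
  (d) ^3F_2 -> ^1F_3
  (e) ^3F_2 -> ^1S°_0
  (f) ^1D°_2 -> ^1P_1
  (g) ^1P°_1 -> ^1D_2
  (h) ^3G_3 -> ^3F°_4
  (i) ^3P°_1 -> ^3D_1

6

(a) allowed
(b) forbidden (parity, ΔS, ΔL, ΔJ fail)
(c) allowed
(d) forbidden (parity, ΔS fail)
(e) forbidden (ΔS, ΔL, ΔJ fail)
(f) allowed
(g) allowed
(h) allowed
(i) allowed
Total allowed: 6 of 9.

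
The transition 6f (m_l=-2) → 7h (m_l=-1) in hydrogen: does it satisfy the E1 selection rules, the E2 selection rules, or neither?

E2

Δl = 5 − 3 = +2; l_i + l_f = 8.
Δm_l = +1.
E1 (Δl = ±1, |Δm_l| ≤ 1): not satisfied.
E2 (Δl = 0,±2, l_i+l_f ≥ 2, |Δm_l| ≤ 2): satisfied.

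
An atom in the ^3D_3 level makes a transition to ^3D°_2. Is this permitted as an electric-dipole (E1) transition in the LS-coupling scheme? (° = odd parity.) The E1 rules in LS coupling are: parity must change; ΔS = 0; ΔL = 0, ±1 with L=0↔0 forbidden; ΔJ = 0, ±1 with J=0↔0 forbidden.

allowed

ΔS = 0: S: 1 → 1 — satisfied.
ΔJ = 0, ±1 (not J=0↔0): J: 3 → 2, ΔJ = -1 — satisfied.
Parity must change: even → odd — satisfied.
ΔL = 0, ±1 (not L=0↔0): L: 2 → 2, ΔL = +0 — satisfied.
All four E1 rules are satisfied.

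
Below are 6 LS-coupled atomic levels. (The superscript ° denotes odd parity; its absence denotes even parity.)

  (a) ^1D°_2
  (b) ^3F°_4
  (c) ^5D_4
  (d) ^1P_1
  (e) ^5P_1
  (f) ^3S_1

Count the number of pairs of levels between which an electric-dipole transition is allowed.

(a)–(b): forbidden (parity, ΔS, ΔJ).
(a)–(c): forbidden (ΔS, ΔJ).
(a)–(d): allowed.
(a)–(e): forbidden (ΔS).
(a)–(f): forbidden (ΔS, ΔL).
(b)–(c): forbidden (ΔS).
(b)–(d): forbidden (ΔS, ΔL, ΔJ).
(b)–(e): forbidden (ΔS, ΔL, ΔJ).
(b)–(f): forbidden (ΔL, ΔJ).
(c)–(d): forbidden (parity, ΔS, ΔJ).
(c)–(e): forbidden (parity, ΔJ).
(c)–(f): forbidden (parity, ΔS, ΔL, ΔJ).
(d)–(e): forbidden (parity, ΔS).
(d)–(f): forbidden (parity, ΔS).
(e)–(f): forbidden (parity, ΔS).
Allowed pairs: 1 of 15.

1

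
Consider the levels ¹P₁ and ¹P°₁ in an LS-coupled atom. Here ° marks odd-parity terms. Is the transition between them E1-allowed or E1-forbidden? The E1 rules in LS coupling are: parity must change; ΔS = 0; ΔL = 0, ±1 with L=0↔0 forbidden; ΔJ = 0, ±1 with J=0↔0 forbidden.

allowed

Parity must change: even → odd — ✓.
ΔL = 0, ±1 (not L=0↔0): L: 1 → 1, ΔL = +0 — ✓.
ΔS = 0: S: 0 → 0 — ✓.
ΔJ = 0, ±1 (not J=0↔0): J: 1 → 1, ΔJ = +0 — ✓.
All four E1 rules are satisfied.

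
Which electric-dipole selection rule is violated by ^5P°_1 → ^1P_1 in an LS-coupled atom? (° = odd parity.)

the ΔS = 0 rule

Initial level: S=2, L=1, J=1, parity odd. Final level: S=0, L=1, J=1, parity even.
Parity must change: odd → even — ok.
ΔS = 0: S: 2 → 0 — fails.
ΔL = 0, ±1 (not L=0↔0): L: 1 → 1, ΔL = +0 — ok.
ΔJ = 0, ±1 (not J=0↔0): J: 1 → 1, ΔJ = +0 — ok.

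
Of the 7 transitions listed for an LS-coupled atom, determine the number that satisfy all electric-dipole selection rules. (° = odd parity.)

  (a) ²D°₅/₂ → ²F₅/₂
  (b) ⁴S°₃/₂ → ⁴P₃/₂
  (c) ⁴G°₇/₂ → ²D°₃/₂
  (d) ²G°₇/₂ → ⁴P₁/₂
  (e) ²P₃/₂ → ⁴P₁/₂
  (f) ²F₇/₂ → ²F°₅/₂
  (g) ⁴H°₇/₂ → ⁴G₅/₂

4

(a) allowed
(b) allowed
(c) forbidden (parity, ΔS, ΔL, ΔJ fail)
(d) forbidden (ΔS, ΔL, ΔJ fail)
(e) forbidden (parity, ΔS fail)
(f) allowed
(g) allowed
Total allowed: 4 of 7.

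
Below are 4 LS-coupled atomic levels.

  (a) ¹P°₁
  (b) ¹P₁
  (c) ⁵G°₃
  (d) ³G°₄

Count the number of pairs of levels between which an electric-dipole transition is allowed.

1

(a)–(b): allowed.
(a)–(c): forbidden (parity, ΔS, ΔL, ΔJ).
(a)–(d): forbidden (parity, ΔS, ΔL, ΔJ).
(b)–(c): forbidden (ΔS, ΔL, ΔJ).
(b)–(d): forbidden (ΔS, ΔL, ΔJ).
(c)–(d): forbidden (parity, ΔS).
Allowed pairs: 1 of 6.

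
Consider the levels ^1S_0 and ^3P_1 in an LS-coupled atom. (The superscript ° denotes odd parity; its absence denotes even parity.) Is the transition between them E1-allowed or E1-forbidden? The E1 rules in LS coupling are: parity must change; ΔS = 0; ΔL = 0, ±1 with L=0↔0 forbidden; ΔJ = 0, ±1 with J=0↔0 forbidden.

Initial level: S=0, L=0, J=0, parity even. Final level: S=1, L=1, J=1, parity even.
Parity must change: even → even — fails.
ΔS = 0: S: 0 → 1 — fails.
ΔL = 0, ±1 (not L=0↔0): L: 0 → 1, ΔL = +1 — ok.
ΔJ = 0, ±1 (not J=0↔0): J: 0 → 1, ΔJ = +1 — ok.
Rule(s) violated: parity, ΔS.

forbidden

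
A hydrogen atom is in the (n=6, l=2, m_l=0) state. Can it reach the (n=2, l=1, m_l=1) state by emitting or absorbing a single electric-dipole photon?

allowed

Δl = 1 − 2 = -1; the E1 rule Δl = ±1 is ✓.
m_l: 0 → 1 (Δm_l = +1). |Δm_l| ≤ 1 ✓.
All E1 selection rules are satisfied.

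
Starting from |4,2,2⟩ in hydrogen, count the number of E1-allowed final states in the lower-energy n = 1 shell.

0

E1 requires l_f ∈ {1, 3}, but neither lies in [0, 0], so no final state is reachable.
Total: 0.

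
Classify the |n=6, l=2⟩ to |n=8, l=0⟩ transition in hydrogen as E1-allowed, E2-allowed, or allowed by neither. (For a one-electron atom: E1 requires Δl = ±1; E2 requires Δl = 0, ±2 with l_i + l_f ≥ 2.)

Δl = 0 − 2 = -2; l_i + l_f = 2.
E1 (Δl = ±1): not satisfied.
E2 (Δl = 0,±2, l_i+l_f ≥ 2): satisfied.

E2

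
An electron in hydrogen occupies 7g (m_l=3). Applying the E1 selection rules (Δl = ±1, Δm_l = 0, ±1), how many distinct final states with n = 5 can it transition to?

E1 requires Δl = ±1, so l_f ∈ {3, 5}; with 0 ≤ l_f ≤ n_f−1 = 4, the allowed l_f values are {3}.
For l_f = 3: m_f ∈ {m_i−1, m_i, m_i+1} ∩ [−3, 3] = {2, 3} → 2 states.
Total: 2.

2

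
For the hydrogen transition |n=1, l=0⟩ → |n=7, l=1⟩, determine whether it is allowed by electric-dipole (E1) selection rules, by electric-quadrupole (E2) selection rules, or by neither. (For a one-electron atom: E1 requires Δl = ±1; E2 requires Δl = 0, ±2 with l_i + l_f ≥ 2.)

Δl = 1 − 0 = +1; l_i + l_f = 1.
E1 (Δl = ±1): satisfied.
E2 (Δl = 0,±2, l_i+l_f ≥ 2): not satisfied.

E1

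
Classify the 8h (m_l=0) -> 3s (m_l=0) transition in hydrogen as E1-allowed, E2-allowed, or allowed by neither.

neither

Δl = 0 − 5 = -5; l_i + l_f = 5.
Δm_l = +0.
E1 (Δl = ±1, |Δm_l| ≤ 1): not satisfied.
E2 (Δl = 0,±2, l_i+l_f ≥ 2, |Δm_l| ≤ 2): not satisfied.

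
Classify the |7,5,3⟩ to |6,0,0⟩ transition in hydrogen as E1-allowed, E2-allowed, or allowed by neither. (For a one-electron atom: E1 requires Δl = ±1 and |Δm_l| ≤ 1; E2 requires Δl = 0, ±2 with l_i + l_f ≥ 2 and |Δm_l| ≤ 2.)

neither

Δl = 0 − 5 = -5; l_i + l_f = 5.
Δm_l = -3.
E1 (Δl = ±1, |Δm_l| ≤ 1): not satisfied.
E2 (Δl = 0,±2, l_i+l_f ≥ 2, |Δm_l| ≤ 2): not satisfied.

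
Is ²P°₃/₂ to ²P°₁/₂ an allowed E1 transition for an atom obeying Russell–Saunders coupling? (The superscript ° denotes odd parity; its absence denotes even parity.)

forbidden

Reading off the term symbols: S 1/2→1/2, L 1→1, J 3/2→1/2, parity odd→odd.
ΔJ = 0, ±1 (not J=0↔0): J: 3/2 → 1/2, ΔJ = -1 — satisfied.
Parity must change: odd → odd — violated.
ΔL = 0, ±1 (not L=0↔0): L: 1 → 1, ΔL = +0 — satisfied.
ΔS = 0: S: 1/2 → 1/2 — satisfied.
Rule(s) violated: parity.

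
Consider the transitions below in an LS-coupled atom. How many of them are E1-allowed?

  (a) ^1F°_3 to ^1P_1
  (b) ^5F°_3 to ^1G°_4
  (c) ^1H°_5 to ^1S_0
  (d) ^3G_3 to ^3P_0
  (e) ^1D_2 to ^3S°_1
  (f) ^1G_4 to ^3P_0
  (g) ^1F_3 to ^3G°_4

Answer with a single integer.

(a) forbidden (ΔL, ΔJ fail)
(b) forbidden (parity, ΔS fail)
(c) forbidden (ΔL, ΔJ fail)
(d) forbidden (parity, ΔL, ΔJ fail)
(e) forbidden (ΔS, ΔL fail)
(f) forbidden (parity, ΔS, ΔL, ΔJ fail)
(g) forbidden (ΔS fails)
Total allowed: 0 of 7.

0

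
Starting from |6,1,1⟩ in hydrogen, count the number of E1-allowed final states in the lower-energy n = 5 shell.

E1 requires Δl = ±1, so l_f ∈ {0, 2}; with 0 ≤ l_f ≤ n_f−1 = 4, the allowed l_f values are {0, 2}.
For l_f = 0: m_f ∈ {m_i−1, m_i, m_i+1} ∩ [−0, 0] = {0} → 1 state.
For l_f = 2: m_f ∈ {m_i−1, m_i, m_i+1} ∩ [−2, 2] = {0, 1, 2} → 3 states.
Total: 4.

4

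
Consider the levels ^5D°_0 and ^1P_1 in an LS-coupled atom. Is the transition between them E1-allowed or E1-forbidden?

forbidden

Parity must change: odd → even — passes.
ΔJ = 0, ±1 (not J=0↔0): J: 0 → 1, ΔJ = +1 — passes.
ΔS = 0: S: 2 → 0 — fails.
ΔL = 0, ±1 (not L=0↔0): L: 2 → 1, ΔL = -1 — passes.
Rule(s) violated: ΔS.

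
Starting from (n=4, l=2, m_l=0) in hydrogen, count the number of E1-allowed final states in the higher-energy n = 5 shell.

6

E1 requires Δl = ±1, so l_f ∈ {1, 3}; with 0 ≤ l_f ≤ n_f−1 = 4, the allowed l_f values are {1, 3}.
For l_f = 1: m_f ∈ {m_i−1, m_i, m_i+1} ∩ [−1, 1] = {-1, 0, 1} → 3 states.
For l_f = 3: m_f ∈ {m_i−1, m_i, m_i+1} ∩ [−3, 3] = {-1, 0, 1} → 3 states.
Total: 6.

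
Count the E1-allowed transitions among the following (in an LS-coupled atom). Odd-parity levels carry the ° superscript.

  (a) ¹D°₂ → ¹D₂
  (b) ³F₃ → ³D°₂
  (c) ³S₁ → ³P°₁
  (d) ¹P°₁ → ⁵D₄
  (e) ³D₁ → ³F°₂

4

(a) allowed
(b) allowed
(c) allowed
(d) forbidden (ΔS, ΔJ fail)
(e) allowed
Total allowed: 4 of 5.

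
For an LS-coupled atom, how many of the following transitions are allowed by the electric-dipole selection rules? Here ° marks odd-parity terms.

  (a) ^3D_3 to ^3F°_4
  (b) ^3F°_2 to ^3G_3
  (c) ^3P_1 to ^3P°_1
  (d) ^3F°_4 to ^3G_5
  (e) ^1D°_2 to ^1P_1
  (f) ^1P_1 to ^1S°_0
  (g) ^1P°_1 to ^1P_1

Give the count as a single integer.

7

(a) allowed
(b) allowed
(c) allowed
(d) allowed
(e) allowed
(f) allowed
(g) allowed
Total allowed: 7 of 7.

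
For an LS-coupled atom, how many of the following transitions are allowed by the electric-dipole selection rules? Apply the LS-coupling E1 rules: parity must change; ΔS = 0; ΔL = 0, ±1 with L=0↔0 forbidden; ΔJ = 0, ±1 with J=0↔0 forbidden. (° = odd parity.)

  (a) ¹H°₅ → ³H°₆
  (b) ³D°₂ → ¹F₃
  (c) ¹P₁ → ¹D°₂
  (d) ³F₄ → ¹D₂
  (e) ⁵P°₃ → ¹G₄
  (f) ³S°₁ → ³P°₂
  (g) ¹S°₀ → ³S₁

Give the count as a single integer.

(a) forbidden (parity, ΔS fail)
(b) forbidden (ΔS fails)
(c) allowed
(d) forbidden (parity, ΔS, ΔJ fail)
(e) forbidden (ΔS, ΔL fail)
(f) forbidden (parity fails)
(g) forbidden (ΔS, ΔL fail)
Total allowed: 1 of 7.

1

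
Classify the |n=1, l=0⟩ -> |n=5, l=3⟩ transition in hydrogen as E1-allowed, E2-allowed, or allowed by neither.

neither

Δl = 3 − 0 = +3; l_i + l_f = 3.
E1 (Δl = ±1): not satisfied.
E2 (Δl = 0,±2, l_i+l_f ≥ 2): not satisfied.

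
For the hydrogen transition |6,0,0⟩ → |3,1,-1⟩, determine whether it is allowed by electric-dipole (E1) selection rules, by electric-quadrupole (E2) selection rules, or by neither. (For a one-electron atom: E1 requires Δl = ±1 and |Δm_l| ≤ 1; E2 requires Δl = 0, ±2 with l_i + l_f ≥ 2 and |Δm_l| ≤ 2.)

E1

Δl = 1 − 0 = +1; l_i + l_f = 1.
Δm_l = -1.
E1 (Δl = ±1, |Δm_l| ≤ 1): satisfied.
E2 (Δl = 0,±2, l_i+l_f ≥ 2, |Δm_l| ≤ 2): not satisfied.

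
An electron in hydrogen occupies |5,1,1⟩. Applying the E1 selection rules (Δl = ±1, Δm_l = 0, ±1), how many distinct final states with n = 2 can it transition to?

E1 requires Δl = ±1, so l_f ∈ {0, 2}; with 0 ≤ l_f ≤ n_f−1 = 1, the allowed l_f values are {0}.
For l_f = 0: m_f ∈ {m_i−1, m_i, m_i+1} ∩ [−0, 0] = {0} → 1 state.
Total: 1.

1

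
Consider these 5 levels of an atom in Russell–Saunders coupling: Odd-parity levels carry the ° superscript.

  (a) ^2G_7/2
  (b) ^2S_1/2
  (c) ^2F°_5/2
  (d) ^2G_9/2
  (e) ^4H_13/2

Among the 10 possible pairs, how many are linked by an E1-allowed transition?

1

(a)–(b): forbidden (parity, ΔL, ΔJ).
(a)–(c): allowed.
(a)–(d): forbidden (parity).
(a)–(e): forbidden (parity, ΔS, ΔJ).
(b)–(c): forbidden (ΔL, ΔJ).
(b)–(d): forbidden (parity, ΔL, ΔJ).
(b)–(e): forbidden (parity, ΔS, ΔL, ΔJ).
(c)–(d): forbidden (ΔJ).
(c)–(e): forbidden (ΔS, ΔL, ΔJ).
(d)–(e): forbidden (parity, ΔS, ΔJ).
Allowed pairs: 1 of 10.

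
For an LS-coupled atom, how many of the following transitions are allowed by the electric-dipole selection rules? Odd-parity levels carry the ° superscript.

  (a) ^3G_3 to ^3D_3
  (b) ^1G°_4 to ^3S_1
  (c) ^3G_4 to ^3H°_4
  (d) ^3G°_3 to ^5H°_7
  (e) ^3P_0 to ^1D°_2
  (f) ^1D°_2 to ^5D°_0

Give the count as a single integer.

1

(a) forbidden (parity, ΔL fail)
(b) forbidden (ΔS, ΔL, ΔJ fail)
(c) allowed
(d) forbidden (parity, ΔS, ΔJ fail)
(e) forbidden (ΔS, ΔJ fail)
(f) forbidden (parity, ΔS, ΔJ fail)
Total allowed: 1 of 6.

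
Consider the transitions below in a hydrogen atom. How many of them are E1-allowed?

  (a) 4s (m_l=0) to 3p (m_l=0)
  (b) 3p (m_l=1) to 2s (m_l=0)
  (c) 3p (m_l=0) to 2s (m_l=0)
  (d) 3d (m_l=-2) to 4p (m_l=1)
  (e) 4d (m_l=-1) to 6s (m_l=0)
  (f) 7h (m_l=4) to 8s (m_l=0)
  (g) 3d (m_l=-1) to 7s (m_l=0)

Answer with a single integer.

(a) allowed
(b) allowed
(c) allowed
(d) forbidden — Δm_l = +3 (E1 requires Δm_l = 0, ±1)
(e) forbidden — Δl = -2 (E1 requires Δl = ±1)
(f) forbidden — Δl = -5 (E1 requires Δl = ±1); Δm_l = -4 (E1 requires Δm_l = 0, ±1)
(g) forbidden — Δl = -2 (E1 requires Δl = ±1)
Total allowed: 3 of 7.

3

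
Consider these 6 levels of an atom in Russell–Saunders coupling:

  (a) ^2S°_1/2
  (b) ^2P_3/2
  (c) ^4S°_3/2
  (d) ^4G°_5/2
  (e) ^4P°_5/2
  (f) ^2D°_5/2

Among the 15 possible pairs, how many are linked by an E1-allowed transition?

2

(a)–(b): allowed.
(a)–(c): forbidden (parity, ΔS, ΔL).
(a)–(d): forbidden (parity, ΔS, ΔL, ΔJ).
(a)–(e): forbidden (parity, ΔS, ΔJ).
(a)–(f): forbidden (parity, ΔL, ΔJ).
(b)–(c): forbidden (ΔS).
(b)–(d): forbidden (ΔS, ΔL).
(b)–(e): forbidden (ΔS).
(b)–(f): allowed.
(c)–(d): forbidden (parity, ΔL).
(c)–(e): forbidden (parity).
(c)–(f): forbidden (parity, ΔS, ΔL).
(d)–(e): forbidden (parity, ΔL).
(d)–(f): forbidden (parity, ΔS, ΔL).
(e)–(f): forbidden (parity, ΔS).
Allowed pairs: 2 of 15.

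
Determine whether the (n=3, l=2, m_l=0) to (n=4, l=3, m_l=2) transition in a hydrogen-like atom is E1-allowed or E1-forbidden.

forbidden

Initial l = 2, final l = 3, so Δl = +1. E1 requires Δl = ±1: satisfied.
Δm_l = 2 − (0) = +2. E1 requires Δm_l = 0, ±1: violated.
The transition is electric-dipole forbidden.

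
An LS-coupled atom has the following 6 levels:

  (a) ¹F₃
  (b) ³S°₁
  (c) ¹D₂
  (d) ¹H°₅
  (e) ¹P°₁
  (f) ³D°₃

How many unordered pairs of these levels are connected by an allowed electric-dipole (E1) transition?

(a)–(b): forbidden (ΔS, ΔL, ΔJ).
(a)–(c): forbidden (parity).
(a)–(d): forbidden (ΔL, ΔJ).
(a)–(e): forbidden (ΔL, ΔJ).
(a)–(f): forbidden (ΔS).
(b)–(c): forbidden (ΔS, ΔL).
(b)–(d): forbidden (parity, ΔS, ΔL, ΔJ).
(b)–(e): forbidden (parity, ΔS).
(b)–(f): forbidden (parity, ΔL, ΔJ).
(c)–(d): forbidden (ΔL, ΔJ).
(c)–(e): allowed.
(c)–(f): forbidden (ΔS).
(d)–(e): forbidden (parity, ΔL, ΔJ).
(d)–(f): forbidden (parity, ΔS, ΔL, ΔJ).
(e)–(f): forbidden (parity, ΔS, ΔJ).
Allowed pairs: 1 of 15.

1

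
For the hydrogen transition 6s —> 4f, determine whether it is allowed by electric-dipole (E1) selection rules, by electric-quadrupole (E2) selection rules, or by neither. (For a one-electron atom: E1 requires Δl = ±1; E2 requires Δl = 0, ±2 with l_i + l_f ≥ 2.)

neither

Δl = 3 − 0 = +3; l_i + l_f = 3.
E1 (Δl = ±1): not satisfied.
E2 (Δl = 0,±2, l_i+l_f ≥ 2): not satisfied.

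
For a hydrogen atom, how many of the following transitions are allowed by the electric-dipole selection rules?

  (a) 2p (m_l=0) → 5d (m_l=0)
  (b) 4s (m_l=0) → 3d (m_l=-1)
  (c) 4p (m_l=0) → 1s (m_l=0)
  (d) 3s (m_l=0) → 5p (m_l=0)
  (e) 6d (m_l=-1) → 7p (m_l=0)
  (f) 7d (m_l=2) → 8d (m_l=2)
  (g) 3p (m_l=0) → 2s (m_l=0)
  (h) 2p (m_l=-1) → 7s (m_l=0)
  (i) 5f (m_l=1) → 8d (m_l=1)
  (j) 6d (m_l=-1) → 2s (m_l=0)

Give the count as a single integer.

7

(a) allowed
(b) forbidden — Δl = +2 (E1 requires Δl = ±1)
(c) allowed
(d) allowed
(e) allowed
(f) forbidden — Δl = +0 (E1 requires Δl = ±1)
(g) allowed
(h) allowed
(i) allowed
(j) forbidden — Δl = -2 (E1 requires Δl = ±1)
Total allowed: 7 of 10.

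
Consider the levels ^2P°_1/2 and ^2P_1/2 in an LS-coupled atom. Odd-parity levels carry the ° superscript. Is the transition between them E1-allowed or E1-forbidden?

allowed

Parity must change: odd → even — ✓.
ΔS = 0: S: 1/2 → 1/2 — ✓.
ΔL = 0, ±1 (not L=0↔0): L: 1 → 1, ΔL = +0 — ✓.
ΔJ = 0, ±1 (not J=0↔0): J: 1/2 → 1/2, ΔJ = +0 — ✓.
All four E1 rules are satisfied.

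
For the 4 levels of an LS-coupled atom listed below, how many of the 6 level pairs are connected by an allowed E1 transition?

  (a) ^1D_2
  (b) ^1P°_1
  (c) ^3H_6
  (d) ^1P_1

(a)–(b): allowed.
(a)–(c): forbidden (parity, ΔS, ΔL, ΔJ).
(a)–(d): forbidden (parity).
(b)–(c): forbidden (ΔS, ΔL, ΔJ).
(b)–(d): allowed.
(c)–(d): forbidden (parity, ΔS, ΔL, ΔJ).
Allowed pairs: 2 of 6.

2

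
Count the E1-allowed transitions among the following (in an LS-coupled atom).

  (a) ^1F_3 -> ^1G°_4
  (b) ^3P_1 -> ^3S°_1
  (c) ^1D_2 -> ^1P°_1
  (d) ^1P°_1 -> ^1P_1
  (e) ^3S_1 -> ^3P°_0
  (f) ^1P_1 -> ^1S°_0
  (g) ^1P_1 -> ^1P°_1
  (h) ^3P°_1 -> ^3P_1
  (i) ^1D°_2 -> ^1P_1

9

(a) allowed
(b) allowed
(c) allowed
(d) allowed
(e) allowed
(f) allowed
(g) allowed
(h) allowed
(i) allowed
Total allowed: 9 of 9.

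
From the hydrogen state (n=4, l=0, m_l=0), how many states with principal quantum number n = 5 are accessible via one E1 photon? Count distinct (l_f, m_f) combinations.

E1 requires Δl = ±1, so l_f ∈ {-1, 1}; with 0 ≤ l_f ≤ n_f−1 = 4, the allowed l_f values are {1}.
For l_f = 1: m_f ∈ {m_i−1, m_i, m_i+1} ∩ [−1, 1] = {-1, 0, 1} → 3 states.
Total: 3.

3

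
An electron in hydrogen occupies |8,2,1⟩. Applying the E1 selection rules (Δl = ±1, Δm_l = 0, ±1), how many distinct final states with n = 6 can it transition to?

E1 requires Δl = ±1, so l_f ∈ {1, 3}; with 0 ≤ l_f ≤ n_f−1 = 5, the allowed l_f values are {1, 3}.
For l_f = 1: m_f ∈ {m_i−1, m_i, m_i+1} ∩ [−1, 1] = {0, 1} → 2 states.
For l_f = 3: m_f ∈ {m_i−1, m_i, m_i+1} ∩ [−3, 3] = {0, 1, 2} → 3 states.
Total: 5.

5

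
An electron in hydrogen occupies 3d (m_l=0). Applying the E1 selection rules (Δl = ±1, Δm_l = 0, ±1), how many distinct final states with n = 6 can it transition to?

E1 requires Δl = ±1, so l_f ∈ {1, 3}; with 0 ≤ l_f ≤ n_f−1 = 5, the allowed l_f values are {1, 3}.
For l_f = 1: m_f ∈ {m_i−1, m_i, m_i+1} ∩ [−1, 1] = {-1, 0, 1} → 3 states.
For l_f = 3: m_f ∈ {m_i−1, m_i, m_i+1} ∩ [−3, 3] = {-1, 0, 1} → 3 states.
Total: 6.

6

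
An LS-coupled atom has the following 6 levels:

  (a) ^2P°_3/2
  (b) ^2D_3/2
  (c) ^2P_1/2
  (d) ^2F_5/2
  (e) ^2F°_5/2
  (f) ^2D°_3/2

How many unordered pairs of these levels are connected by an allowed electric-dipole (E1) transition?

7

(a)–(b): allowed.
(a)–(c): allowed.
(a)–(d): forbidden (ΔL).
(a)–(e): forbidden (parity, ΔL).
(a)–(f): forbidden (parity).
(b)–(c): forbidden (parity).
(b)–(d): forbidden (parity).
(b)–(e): allowed.
(b)–(f): allowed.
(c)–(d): forbidden (parity, ΔL, ΔJ).
(c)–(e): forbidden (ΔL, ΔJ).
(c)–(f): allowed.
(d)–(e): allowed.
(d)–(f): allowed.
(e)–(f): forbidden (parity).
Allowed pairs: 7 of 15.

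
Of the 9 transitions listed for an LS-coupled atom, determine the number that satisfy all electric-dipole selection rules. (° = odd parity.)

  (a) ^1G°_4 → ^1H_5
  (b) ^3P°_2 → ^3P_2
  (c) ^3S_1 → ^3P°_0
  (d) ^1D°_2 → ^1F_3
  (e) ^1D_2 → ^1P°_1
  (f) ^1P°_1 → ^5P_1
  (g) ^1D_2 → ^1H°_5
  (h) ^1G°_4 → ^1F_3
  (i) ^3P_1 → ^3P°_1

7

(a) allowed
(b) allowed
(c) allowed
(d) allowed
(e) allowed
(f) forbidden (ΔS fails)
(g) forbidden (ΔL, ΔJ fail)
(h) allowed
(i) allowed
Total allowed: 7 of 9.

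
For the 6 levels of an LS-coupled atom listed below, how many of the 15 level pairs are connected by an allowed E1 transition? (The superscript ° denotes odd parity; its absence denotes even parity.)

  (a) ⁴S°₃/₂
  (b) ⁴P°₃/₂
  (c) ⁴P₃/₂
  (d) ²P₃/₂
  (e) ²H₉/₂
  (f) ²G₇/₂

(a)–(b): forbidden (parity).
(a)–(c): allowed.
(a)–(d): forbidden (ΔS).
(a)–(e): forbidden (ΔS, ΔL, ΔJ).
(a)–(f): forbidden (ΔS, ΔL, ΔJ).
(b)–(c): allowed.
(b)–(d): forbidden (ΔS).
(b)–(e): forbidden (ΔS, ΔL, ΔJ).
(b)–(f): forbidden (ΔS, ΔL, ΔJ).
(c)–(d): forbidden (parity, ΔS).
(c)–(e): forbidden (parity, ΔS, ΔL, ΔJ).
(c)–(f): forbidden (parity, ΔS, ΔL, ΔJ).
(d)–(e): forbidden (parity, ΔL, ΔJ).
(d)–(f): forbidden (parity, ΔL, ΔJ).
(e)–(f): forbidden (parity).
Allowed pairs: 2 of 15.

2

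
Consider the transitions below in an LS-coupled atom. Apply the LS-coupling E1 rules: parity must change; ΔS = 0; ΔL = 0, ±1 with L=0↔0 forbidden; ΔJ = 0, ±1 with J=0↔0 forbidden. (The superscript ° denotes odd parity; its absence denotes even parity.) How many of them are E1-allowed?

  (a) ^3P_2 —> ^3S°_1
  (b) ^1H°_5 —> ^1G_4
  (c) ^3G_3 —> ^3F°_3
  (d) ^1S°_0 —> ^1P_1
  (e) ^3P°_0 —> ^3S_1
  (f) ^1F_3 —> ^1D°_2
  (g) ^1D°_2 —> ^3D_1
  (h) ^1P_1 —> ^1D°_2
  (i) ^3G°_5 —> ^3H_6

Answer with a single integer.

(a) allowed
(b) allowed
(c) allowed
(d) allowed
(e) allowed
(f) allowed
(g) forbidden (ΔS fails)
(h) allowed
(i) allowed
Total allowed: 8 of 9.

8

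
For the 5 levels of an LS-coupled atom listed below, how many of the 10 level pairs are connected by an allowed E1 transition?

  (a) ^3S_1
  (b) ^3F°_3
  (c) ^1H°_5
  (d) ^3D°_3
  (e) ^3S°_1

0

(a)–(b): forbidden (ΔL, ΔJ).
(a)–(c): forbidden (ΔS, ΔL, ΔJ).
(a)–(d): forbidden (ΔL, ΔJ).
(a)–(e): forbidden (ΔL).
(b)–(c): forbidden (parity, ΔS, ΔL, ΔJ).
(b)–(d): forbidden (parity).
(b)–(e): forbidden (parity, ΔL, ΔJ).
(c)–(d): forbidden (parity, ΔS, ΔL, ΔJ).
(c)–(e): forbidden (parity, ΔS, ΔL, ΔJ).
(d)–(e): forbidden (parity, ΔL, ΔJ).
Allowed pairs: 0 of 10.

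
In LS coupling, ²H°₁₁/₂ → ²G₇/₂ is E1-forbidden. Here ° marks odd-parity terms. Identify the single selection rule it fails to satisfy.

the ΔJ = 0, ±1 rule

Reading off the term symbols: S 1/2→1/2, L 5→4, J 11/2→7/2, parity odd→even.
ΔS = 0: S: 1/2 → 1/2 — passes.
ΔJ = 0, ±1 (not J=0↔0): J: 11/2 → 7/2, ΔJ = -2 — fails.
ΔL = 0, ±1 (not L=0↔0): L: 5 → 4, ΔL = -1 — passes.
Parity must change: odd → even — passes.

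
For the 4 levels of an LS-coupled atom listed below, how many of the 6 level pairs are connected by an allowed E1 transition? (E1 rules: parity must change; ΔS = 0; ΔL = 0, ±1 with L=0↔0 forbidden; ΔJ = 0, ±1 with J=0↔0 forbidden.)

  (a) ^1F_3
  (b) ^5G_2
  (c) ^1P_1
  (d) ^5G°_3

1

(a)–(b): forbidden (parity, ΔS).
(a)–(c): forbidden (parity, ΔL, ΔJ).
(a)–(d): forbidden (ΔS).
(b)–(c): forbidden (parity, ΔS, ΔL).
(b)–(d): allowed.
(c)–(d): forbidden (ΔS, ΔL, ΔJ).
Allowed pairs: 1 of 6.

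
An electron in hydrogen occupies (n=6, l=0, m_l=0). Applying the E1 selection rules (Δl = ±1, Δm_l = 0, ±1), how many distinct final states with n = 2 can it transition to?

E1 requires Δl = ±1, so l_f ∈ {-1, 1}; with 0 ≤ l_f ≤ n_f−1 = 1, the allowed l_f values are {1}.
For l_f = 1: m_f ∈ {m_i−1, m_i, m_i+1} ∩ [−1, 1] = {-1, 0, 1} → 3 states.
Total: 3.

3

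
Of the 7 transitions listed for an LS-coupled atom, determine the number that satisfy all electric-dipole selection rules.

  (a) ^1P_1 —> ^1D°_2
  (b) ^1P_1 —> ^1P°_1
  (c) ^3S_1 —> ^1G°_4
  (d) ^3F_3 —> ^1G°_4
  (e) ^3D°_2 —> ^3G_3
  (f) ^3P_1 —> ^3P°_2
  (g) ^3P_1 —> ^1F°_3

(a) allowed
(b) allowed
(c) forbidden (ΔS, ΔL, ΔJ fail)
(d) forbidden (ΔS fails)
(e) forbidden (ΔL fails)
(f) allowed
(g) forbidden (ΔS, ΔL, ΔJ fail)
Total allowed: 3 of 7.

3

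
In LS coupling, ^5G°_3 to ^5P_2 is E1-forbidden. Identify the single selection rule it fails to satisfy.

the ΔL = 0, ±1 rule

Reading off the term symbols: S 2→2, L 4→1, J 3→2, parity odd→even.
ΔL = 0, ±1 (not L=0↔0): L: 4 → 1, ΔL = -3 — violated.
Parity must change: odd → even — satisfied.
ΔS = 0: S: 2 → 2 — satisfied.
ΔJ = 0, ±1 (not J=0↔0): J: 3 → 2, ΔJ = -1 — satisfied.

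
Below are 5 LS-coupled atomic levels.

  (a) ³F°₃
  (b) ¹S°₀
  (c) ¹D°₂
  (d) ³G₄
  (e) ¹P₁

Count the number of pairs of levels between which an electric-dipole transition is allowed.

3

(a)–(b): forbidden (parity, ΔS, ΔL, ΔJ).
(a)–(c): forbidden (parity, ΔS).
(a)–(d): allowed.
(a)–(e): forbidden (ΔS, ΔL, ΔJ).
(b)–(c): forbidden (parity, ΔL, ΔJ).
(b)–(d): forbidden (ΔS, ΔL, ΔJ).
(b)–(e): allowed.
(c)–(d): forbidden (ΔS, ΔL, ΔJ).
(c)–(e): allowed.
(d)–(e): forbidden (parity, ΔS, ΔL, ΔJ).
Allowed pairs: 3 of 10.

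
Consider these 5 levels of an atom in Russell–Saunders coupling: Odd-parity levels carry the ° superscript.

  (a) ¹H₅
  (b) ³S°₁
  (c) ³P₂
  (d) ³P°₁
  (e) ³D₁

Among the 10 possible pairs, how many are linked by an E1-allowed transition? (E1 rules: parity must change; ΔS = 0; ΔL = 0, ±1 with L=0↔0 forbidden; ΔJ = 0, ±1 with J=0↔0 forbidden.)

(a)–(b): forbidden (ΔS, ΔL, ΔJ).
(a)–(c): forbidden (parity, ΔS, ΔL, ΔJ).
(a)–(d): forbidden (ΔS, ΔL, ΔJ).
(a)–(e): forbidden (parity, ΔS, ΔL, ΔJ).
(b)–(c): allowed.
(b)–(d): forbidden (parity).
(b)–(e): forbidden (ΔL).
(c)–(d): allowed.
(c)–(e): forbidden (parity).
(d)–(e): allowed.
Allowed pairs: 3 of 10.

3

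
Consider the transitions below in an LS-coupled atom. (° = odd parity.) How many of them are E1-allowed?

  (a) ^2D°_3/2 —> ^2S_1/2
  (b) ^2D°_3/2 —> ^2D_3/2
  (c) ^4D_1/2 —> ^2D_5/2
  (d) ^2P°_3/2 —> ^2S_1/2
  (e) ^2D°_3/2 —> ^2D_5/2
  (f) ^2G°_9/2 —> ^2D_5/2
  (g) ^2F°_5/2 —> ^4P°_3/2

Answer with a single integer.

3

(a) forbidden (ΔL fails)
(b) allowed
(c) forbidden (parity, ΔS, ΔJ fail)
(d) allowed
(e) allowed
(f) forbidden (ΔL, ΔJ fail)
(g) forbidden (parity, ΔS, ΔL fail)
Total allowed: 3 of 7.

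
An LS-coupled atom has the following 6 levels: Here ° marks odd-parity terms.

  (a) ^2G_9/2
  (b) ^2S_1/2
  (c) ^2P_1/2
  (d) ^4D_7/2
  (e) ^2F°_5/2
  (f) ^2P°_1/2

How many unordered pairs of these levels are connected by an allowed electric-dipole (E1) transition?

2

(a)–(b): forbidden (parity, ΔL, ΔJ).
(a)–(c): forbidden (parity, ΔL, ΔJ).
(a)–(d): forbidden (parity, ΔS, ΔL).
(a)–(e): forbidden (ΔJ).
(a)–(f): forbidden (ΔL, ΔJ).
(b)–(c): forbidden (parity).
(b)–(d): forbidden (parity, ΔS, ΔL, ΔJ).
(b)–(e): forbidden (ΔL, ΔJ).
(b)–(f): allowed.
(c)–(d): forbidden (parity, ΔS, ΔJ).
(c)–(e): forbidden (ΔL, ΔJ).
(c)–(f): allowed.
(d)–(e): forbidden (ΔS).
(d)–(f): forbidden (ΔS, ΔJ).
(e)–(f): forbidden (parity, ΔL, ΔJ).
Allowed pairs: 2 of 15.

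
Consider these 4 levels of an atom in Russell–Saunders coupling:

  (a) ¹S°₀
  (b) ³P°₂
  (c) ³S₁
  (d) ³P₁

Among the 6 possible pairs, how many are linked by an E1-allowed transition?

(a)–(b): forbidden (parity, ΔS, ΔJ).
(a)–(c): forbidden (ΔS, ΔL).
(a)–(d): forbidden (ΔS).
(b)–(c): allowed.
(b)–(d): allowed.
(c)–(d): forbidden (parity).
Allowed pairs: 2 of 6.

2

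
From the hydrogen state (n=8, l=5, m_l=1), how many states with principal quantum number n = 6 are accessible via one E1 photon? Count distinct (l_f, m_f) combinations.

3

E1 requires Δl = ±1, so l_f ∈ {4, 6}; with 0 ≤ l_f ≤ n_f−1 = 5, the allowed l_f values are {4}.
For l_f = 4: m_f ∈ {m_i−1, m_i, m_i+1} ∩ [−4, 4] = {0, 1, 2} → 3 states.
Total: 3.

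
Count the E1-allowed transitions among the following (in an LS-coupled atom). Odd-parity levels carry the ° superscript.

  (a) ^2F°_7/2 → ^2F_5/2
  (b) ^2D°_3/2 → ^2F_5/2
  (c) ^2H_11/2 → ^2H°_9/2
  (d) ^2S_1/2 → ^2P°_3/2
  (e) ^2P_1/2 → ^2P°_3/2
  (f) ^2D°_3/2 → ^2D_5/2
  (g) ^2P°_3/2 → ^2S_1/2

7

(a) allowed
(b) allowed
(c) allowed
(d) allowed
(e) allowed
(f) allowed
(g) allowed
Total allowed: 7 of 7.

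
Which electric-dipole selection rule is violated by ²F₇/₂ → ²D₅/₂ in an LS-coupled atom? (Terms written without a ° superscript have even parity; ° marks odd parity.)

Parity must change: even → even — ✗.
ΔS = 0: S: 1/2 → 1/2 — ✓.
ΔL = 0, ±1 (not L=0↔0): L: 3 → 2, ΔL = -1 — ✓.
ΔJ = 0, ±1 (not J=0↔0): J: 7/2 → 5/2, ΔJ = -1 — ✓.

parity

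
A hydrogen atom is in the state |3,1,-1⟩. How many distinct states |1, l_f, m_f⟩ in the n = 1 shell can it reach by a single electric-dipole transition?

1

E1 requires Δl = ±1, so l_f ∈ {0, 2}; with 0 ≤ l_f ≤ n_f−1 = 0, the allowed l_f values are {0}.
For l_f = 0: m_f ∈ {m_i−1, m_i, m_i+1} ∩ [−0, 0] = {0} → 1 state.
Total: 1.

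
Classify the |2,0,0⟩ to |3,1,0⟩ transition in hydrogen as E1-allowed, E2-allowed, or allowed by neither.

Δl = 1 − 0 = +1; l_i + l_f = 1.
Δm_l = +0.
E1 (Δl = ±1, |Δm_l| ≤ 1): satisfied.
E2 (Δl = 0,±2, l_i+l_f ≥ 2, |Δm_l| ≤ 2): not satisfied.

E1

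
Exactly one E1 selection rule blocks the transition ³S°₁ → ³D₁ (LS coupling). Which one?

the ΔL = 0, ±1 rule

Initial level: S=1, L=0, J=1, parity odd. Final level: S=1, L=2, J=1, parity even.
Parity must change: odd → even — passes.
ΔS = 0: S: 1 → 1 — passes.
ΔL = 0, ±1 (not L=0↔0): L: 0 → 2, ΔL = +2 — fails.
ΔJ = 0, ±1 (not J=0↔0): J: 1 → 1, ΔJ = +0 — passes.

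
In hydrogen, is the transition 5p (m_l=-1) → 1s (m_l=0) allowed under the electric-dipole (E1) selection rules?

Initial l = 1, final l = 0, so Δl = -1. E1 requires Δl = ±1: satisfied.
m_l: -1 → 0 (Δm_l = +1). |Δm_l| ≤ 1 satisfied.
All E1 selection rules are satisfied.

allowed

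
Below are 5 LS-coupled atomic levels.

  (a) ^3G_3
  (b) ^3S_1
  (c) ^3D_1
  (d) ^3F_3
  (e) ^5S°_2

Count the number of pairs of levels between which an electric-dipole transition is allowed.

(a)–(b): forbidden (parity, ΔL, ΔJ).
(a)–(c): forbidden (parity, ΔL, ΔJ).
(a)–(d): forbidden (parity).
(a)–(e): forbidden (ΔS, ΔL).
(b)–(c): forbidden (parity, ΔL).
(b)–(d): forbidden (parity, ΔL, ΔJ).
(b)–(e): forbidden (ΔS, ΔL).
(c)–(d): forbidden (parity, ΔJ).
(c)–(e): forbidden (ΔS, ΔL).
(d)–(e): forbidden (ΔS, ΔL).
Allowed pairs: 0 of 10.

0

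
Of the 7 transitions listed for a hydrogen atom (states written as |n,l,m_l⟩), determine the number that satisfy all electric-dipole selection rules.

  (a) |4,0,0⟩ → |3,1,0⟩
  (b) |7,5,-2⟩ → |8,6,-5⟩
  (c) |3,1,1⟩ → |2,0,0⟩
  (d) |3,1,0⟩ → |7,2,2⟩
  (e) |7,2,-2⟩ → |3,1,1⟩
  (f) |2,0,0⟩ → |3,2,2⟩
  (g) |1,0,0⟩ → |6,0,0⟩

2

(a) allowed
(b) forbidden — Δm_l = -3 (E1 requires Δm_l = 0, ±1)
(c) allowed
(d) forbidden — Δm_l = +2 (E1 requires Δm_l = 0, ±1)
(e) forbidden — Δm_l = +3 (E1 requires Δm_l = 0, ±1)
(f) forbidden — Δl = +2 (E1 requires Δl = ±1); Δm_l = +2 (E1 requires Δm_l = 0, ±1)
(g) forbidden — Δl = +0 (E1 requires Δl = ±1)
Total allowed: 2 of 7.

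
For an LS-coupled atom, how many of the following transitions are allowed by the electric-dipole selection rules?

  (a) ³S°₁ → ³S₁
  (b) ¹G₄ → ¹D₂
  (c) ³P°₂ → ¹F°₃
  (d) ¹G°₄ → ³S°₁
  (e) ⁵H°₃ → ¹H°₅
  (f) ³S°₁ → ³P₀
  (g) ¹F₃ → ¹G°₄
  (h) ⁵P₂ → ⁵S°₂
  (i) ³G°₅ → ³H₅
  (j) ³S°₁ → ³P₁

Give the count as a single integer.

(a) forbidden (ΔL fails)
(b) forbidden (parity, ΔL, ΔJ fail)
(c) forbidden (parity, ΔS, ΔL fail)
(d) forbidden (parity, ΔS, ΔL, ΔJ fail)
(e) forbidden (parity, ΔS, ΔJ fail)
(f) allowed
(g) allowed
(h) allowed
(i) allowed
(j) allowed
Total allowed: 5 of 10.

5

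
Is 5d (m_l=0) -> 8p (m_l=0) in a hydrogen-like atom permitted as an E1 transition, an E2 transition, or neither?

Δl = 1 − 2 = -1; l_i + l_f = 3.
Δm_l = +0.
E1 (Δl = ±1, |Δm_l| ≤ 1): satisfied.
E2 (Δl = 0,±2, l_i+l_f ≥ 2, |Δm_l| ≤ 2): not satisfied.

E1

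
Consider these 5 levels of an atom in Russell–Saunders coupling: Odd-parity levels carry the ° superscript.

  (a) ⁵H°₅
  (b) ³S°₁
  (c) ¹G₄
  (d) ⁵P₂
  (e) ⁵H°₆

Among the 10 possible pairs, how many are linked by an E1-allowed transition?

0

(a)–(b): forbidden (parity, ΔS, ΔL, ΔJ).
(a)–(c): forbidden (ΔS).
(a)–(d): forbidden (ΔL, ΔJ).
(a)–(e): forbidden (parity).
(b)–(c): forbidden (ΔS, ΔL, ΔJ).
(b)–(d): forbidden (ΔS).
(b)–(e): forbidden (parity, ΔS, ΔL, ΔJ).
(c)–(d): forbidden (parity, ΔS, ΔL, ΔJ).
(c)–(e): forbidden (ΔS, ΔJ).
(d)–(e): forbidden (ΔL, ΔJ).
Allowed pairs: 0 of 10.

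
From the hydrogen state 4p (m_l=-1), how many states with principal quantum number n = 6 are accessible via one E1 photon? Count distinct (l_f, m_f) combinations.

4

E1 requires Δl = ±1, so l_f ∈ {0, 2}; with 0 ≤ l_f ≤ n_f−1 = 5, the allowed l_f values are {0, 2}.
For l_f = 0: m_f ∈ {m_i−1, m_i, m_i+1} ∩ [−0, 0] = {0} → 1 state.
For l_f = 2: m_f ∈ {m_i−1, m_i, m_i+1} ∩ [−2, 2] = {-2, -1, 0} → 3 states.
Total: 4.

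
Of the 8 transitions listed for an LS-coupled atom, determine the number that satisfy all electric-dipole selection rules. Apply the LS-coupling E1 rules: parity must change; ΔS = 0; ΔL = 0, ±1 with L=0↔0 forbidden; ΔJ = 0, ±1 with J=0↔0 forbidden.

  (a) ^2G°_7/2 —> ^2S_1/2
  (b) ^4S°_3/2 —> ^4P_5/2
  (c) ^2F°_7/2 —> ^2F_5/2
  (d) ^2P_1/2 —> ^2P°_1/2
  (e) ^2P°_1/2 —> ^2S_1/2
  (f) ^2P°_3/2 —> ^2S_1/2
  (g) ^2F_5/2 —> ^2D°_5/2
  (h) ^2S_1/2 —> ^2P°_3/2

7

(a) forbidden (ΔL, ΔJ fail)
(b) allowed
(c) allowed
(d) allowed
(e) allowed
(f) allowed
(g) allowed
(h) allowed
Total allowed: 7 of 8.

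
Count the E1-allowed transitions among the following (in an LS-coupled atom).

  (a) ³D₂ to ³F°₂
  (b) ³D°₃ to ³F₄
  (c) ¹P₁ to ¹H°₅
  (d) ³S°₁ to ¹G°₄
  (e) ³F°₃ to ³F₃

3

(a) allowed
(b) allowed
(c) forbidden (ΔL, ΔJ fail)
(d) forbidden (parity, ΔS, ΔL, ΔJ fail)
(e) allowed
Total allowed: 3 of 5.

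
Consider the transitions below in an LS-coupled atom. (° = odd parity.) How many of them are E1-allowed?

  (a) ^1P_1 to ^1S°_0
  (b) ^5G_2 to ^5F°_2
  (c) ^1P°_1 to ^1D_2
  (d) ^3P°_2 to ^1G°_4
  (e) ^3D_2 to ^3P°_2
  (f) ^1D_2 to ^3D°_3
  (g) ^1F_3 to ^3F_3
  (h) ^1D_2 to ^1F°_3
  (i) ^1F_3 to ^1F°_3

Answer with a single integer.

(a) allowed
(b) allowed
(c) allowed
(d) forbidden (parity, ΔS, ΔL, ΔJ fail)
(e) allowed
(f) forbidden (ΔS fails)
(g) forbidden (parity, ΔS fail)
(h) allowed
(i) allowed
Total allowed: 6 of 9.

6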